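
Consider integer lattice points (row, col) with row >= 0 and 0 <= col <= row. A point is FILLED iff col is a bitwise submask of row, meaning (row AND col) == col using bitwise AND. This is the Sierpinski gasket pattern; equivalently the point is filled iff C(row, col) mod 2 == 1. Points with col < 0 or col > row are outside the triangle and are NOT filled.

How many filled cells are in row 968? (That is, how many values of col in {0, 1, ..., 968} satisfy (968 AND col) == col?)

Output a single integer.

Answer: 32

Derivation:
968 in binary = 1111001000
popcount(968) = number of 1-bits in 1111001000 = 5
A col c satisfies (968 AND c) == c iff every set bit of c is also set in 968; each of the 5 set bits of 968 can independently be on or off in c.
count = 2^5 = 32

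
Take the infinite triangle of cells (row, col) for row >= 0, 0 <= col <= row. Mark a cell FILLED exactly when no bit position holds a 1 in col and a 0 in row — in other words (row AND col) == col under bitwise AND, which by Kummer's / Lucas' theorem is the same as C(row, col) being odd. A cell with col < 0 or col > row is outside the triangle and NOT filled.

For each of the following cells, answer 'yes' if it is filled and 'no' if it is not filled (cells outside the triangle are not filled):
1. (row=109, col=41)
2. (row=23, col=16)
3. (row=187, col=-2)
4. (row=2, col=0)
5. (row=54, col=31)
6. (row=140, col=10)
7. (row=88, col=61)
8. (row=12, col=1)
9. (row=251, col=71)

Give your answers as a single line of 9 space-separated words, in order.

(109,41): row=0b1101101, col=0b101001, row AND col = 0b101001 = 41; 41 == 41 -> filled
(23,16): row=0b10111, col=0b10000, row AND col = 0b10000 = 16; 16 == 16 -> filled
(187,-2): col outside [0, 187] -> not filled
(2,0): row=0b10, col=0b0, row AND col = 0b0 = 0; 0 == 0 -> filled
(54,31): row=0b110110, col=0b11111, row AND col = 0b10110 = 22; 22 != 31 -> empty
(140,10): row=0b10001100, col=0b1010, row AND col = 0b1000 = 8; 8 != 10 -> empty
(88,61): row=0b1011000, col=0b111101, row AND col = 0b11000 = 24; 24 != 61 -> empty
(12,1): row=0b1100, col=0b1, row AND col = 0b0 = 0; 0 != 1 -> empty
(251,71): row=0b11111011, col=0b1000111, row AND col = 0b1000011 = 67; 67 != 71 -> empty

Answer: yes yes no yes no no no no no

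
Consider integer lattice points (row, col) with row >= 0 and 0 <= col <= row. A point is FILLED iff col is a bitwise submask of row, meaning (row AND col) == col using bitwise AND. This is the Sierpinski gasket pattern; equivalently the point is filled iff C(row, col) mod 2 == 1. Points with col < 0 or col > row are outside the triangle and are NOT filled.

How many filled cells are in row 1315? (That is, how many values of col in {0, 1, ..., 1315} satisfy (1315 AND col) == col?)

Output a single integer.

Answer: 32

Derivation:
1315 in binary = 10100100011
popcount(1315) = number of 1-bits in 10100100011 = 5
A col c satisfies (1315 AND c) == c iff every set bit of c is also set in 1315; each of the 5 set bits of 1315 can independently be on or off in c.
count = 2^5 = 32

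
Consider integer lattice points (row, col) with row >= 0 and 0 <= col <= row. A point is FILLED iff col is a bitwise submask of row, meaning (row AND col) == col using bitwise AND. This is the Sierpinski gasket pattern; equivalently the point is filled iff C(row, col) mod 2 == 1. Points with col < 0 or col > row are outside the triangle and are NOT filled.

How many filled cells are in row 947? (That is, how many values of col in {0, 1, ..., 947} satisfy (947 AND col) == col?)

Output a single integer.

947 in binary = 1110110011
popcount(947) = number of 1-bits in 1110110011 = 7
A col c satisfies (947 AND c) == c iff every set bit of c is also set in 947; each of the 7 set bits of 947 can independently be on or off in c.
count = 2^7 = 128

Answer: 128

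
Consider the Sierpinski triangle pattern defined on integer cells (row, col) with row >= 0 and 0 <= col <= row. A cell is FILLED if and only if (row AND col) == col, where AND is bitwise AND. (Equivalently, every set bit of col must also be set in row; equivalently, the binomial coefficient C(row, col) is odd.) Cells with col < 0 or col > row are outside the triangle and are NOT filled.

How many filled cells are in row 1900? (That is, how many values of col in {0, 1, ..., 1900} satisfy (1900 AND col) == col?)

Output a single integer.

Answer: 128

Derivation:
1900 in binary = 11101101100
popcount(1900) = number of 1-bits in 11101101100 = 7
A col c satisfies (1900 AND c) == c iff every set bit of c is also set in 1900; each of the 7 set bits of 1900 can independently be on or off in c.
count = 2^7 = 128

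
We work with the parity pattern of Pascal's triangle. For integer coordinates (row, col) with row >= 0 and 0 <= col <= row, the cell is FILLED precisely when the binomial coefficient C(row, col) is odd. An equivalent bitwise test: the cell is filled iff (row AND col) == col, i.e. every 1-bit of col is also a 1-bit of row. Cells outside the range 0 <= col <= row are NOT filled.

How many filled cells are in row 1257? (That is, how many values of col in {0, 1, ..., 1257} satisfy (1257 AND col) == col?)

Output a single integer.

1257 in binary = 10011101001
popcount(1257) = number of 1-bits in 10011101001 = 6
A col c satisfies (1257 AND c) == c iff every set bit of c is also set in 1257; each of the 6 set bits of 1257 can independently be on or off in c.
count = 2^6 = 64

Answer: 64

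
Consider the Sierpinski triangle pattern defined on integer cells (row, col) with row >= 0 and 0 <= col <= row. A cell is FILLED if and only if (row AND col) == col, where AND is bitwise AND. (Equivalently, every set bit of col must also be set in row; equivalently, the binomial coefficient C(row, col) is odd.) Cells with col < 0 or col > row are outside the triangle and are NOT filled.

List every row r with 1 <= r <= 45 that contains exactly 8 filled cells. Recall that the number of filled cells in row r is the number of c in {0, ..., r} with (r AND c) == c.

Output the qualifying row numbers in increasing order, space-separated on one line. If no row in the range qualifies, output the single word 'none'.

Row r has 2^popcount(r) filled cells, so we need popcount(r) = log2(8) = 3.
Scan r = 1..45 and keep those with exactly 3 one-bits:
r=1=1 popcount=1 -> skip
r=2=10 popcount=1 -> skip
r=3=11 popcount=2 -> skip
r=4=100 popcount=1 -> skip
r=5=101 popcount=2 -> skip
r=6=110 popcount=2 -> skip
r=7=111 popcount=3 -> KEEP
r=8=1000 popcount=1 -> skip
r=9=1001 popcount=2 -> skip
r=10=1010 popcount=2 -> skip
r=11=1011 popcount=3 -> KEEP
r=12=1100 popcount=2 -> skip
r=13=1101 popcount=3 -> KEEP
r=14=1110 popcount=3 -> KEEP
r=15=1111 popcount=4 -> skip
r=16=10000 popcount=1 -> skip
r=17=10001 popcount=2 -> skip
r=18=10010 popcount=2 -> skip
r=19=10011 popcount=3 -> KEEP
r=20=10100 popcount=2 -> skip
r=21=10101 popcount=3 -> KEEP
r=22=10110 popcount=3 -> KEEP
r=23=10111 popcount=4 -> skip
r=24=11000 popcount=2 -> skip
r=25=11001 popcount=3 -> KEEP
r=26=11010 popcount=3 -> KEEP
r=27=11011 popcount=4 -> skip
r=28=11100 popcount=3 -> KEEP
r=29=11101 popcount=4 -> skip
r=30=11110 popcount=4 -> skip
r=31=11111 popcount=5 -> skip
r=32=100000 popcount=1 -> skip
r=33=100001 popcount=2 -> skip
r=34=100010 popcount=2 -> skip
r=35=100011 popcount=3 -> KEEP
r=36=100100 popcount=2 -> skip
r=37=100101 popcount=3 -> KEEP
r=38=100110 popcount=3 -> KEEP
r=39=100111 popcount=4 -> skip
r=40=101000 popcount=2 -> skip
r=41=101001 popcount=3 -> KEEP
r=42=101010 popcount=3 -> KEEP
r=43=101011 popcount=4 -> skip
r=44=101100 popcount=3 -> KEEP
r=45=101101 popcount=4 -> skip
Kept rows: 7 11 13 14 19 21 22 25 26 28 35 37 38 41 42 44

Answer: 7 11 13 14 19 21 22 25 26 28 35 37 38 41 42 44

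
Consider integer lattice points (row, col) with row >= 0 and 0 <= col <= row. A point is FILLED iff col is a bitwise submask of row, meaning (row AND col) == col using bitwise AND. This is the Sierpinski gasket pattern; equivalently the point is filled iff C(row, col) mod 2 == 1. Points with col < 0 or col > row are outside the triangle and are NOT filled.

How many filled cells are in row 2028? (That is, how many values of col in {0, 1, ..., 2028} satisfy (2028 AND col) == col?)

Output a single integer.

2028 in binary = 11111101100
popcount(2028) = number of 1-bits in 11111101100 = 8
A col c satisfies (2028 AND c) == c iff every set bit of c is also set in 2028; each of the 8 set bits of 2028 can independently be on or off in c.
count = 2^8 = 256

Answer: 256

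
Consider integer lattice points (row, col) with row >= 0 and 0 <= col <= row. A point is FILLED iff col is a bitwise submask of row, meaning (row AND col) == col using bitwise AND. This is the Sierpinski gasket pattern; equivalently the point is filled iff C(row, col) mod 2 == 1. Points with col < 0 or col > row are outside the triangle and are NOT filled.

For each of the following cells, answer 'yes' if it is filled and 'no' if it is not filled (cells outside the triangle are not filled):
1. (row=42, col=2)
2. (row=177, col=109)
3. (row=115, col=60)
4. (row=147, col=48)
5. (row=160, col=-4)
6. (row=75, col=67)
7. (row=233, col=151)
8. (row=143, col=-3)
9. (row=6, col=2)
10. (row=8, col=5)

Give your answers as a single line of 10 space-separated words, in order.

Answer: yes no no no no yes no no yes no

Derivation:
(42,2): row=0b101010, col=0b10, row AND col = 0b10 = 2; 2 == 2 -> filled
(177,109): row=0b10110001, col=0b1101101, row AND col = 0b100001 = 33; 33 != 109 -> empty
(115,60): row=0b1110011, col=0b111100, row AND col = 0b110000 = 48; 48 != 60 -> empty
(147,48): row=0b10010011, col=0b110000, row AND col = 0b10000 = 16; 16 != 48 -> empty
(160,-4): col outside [0, 160] -> not filled
(75,67): row=0b1001011, col=0b1000011, row AND col = 0b1000011 = 67; 67 == 67 -> filled
(233,151): row=0b11101001, col=0b10010111, row AND col = 0b10000001 = 129; 129 != 151 -> empty
(143,-3): col outside [0, 143] -> not filled
(6,2): row=0b110, col=0b10, row AND col = 0b10 = 2; 2 == 2 -> filled
(8,5): row=0b1000, col=0b101, row AND col = 0b0 = 0; 0 != 5 -> empty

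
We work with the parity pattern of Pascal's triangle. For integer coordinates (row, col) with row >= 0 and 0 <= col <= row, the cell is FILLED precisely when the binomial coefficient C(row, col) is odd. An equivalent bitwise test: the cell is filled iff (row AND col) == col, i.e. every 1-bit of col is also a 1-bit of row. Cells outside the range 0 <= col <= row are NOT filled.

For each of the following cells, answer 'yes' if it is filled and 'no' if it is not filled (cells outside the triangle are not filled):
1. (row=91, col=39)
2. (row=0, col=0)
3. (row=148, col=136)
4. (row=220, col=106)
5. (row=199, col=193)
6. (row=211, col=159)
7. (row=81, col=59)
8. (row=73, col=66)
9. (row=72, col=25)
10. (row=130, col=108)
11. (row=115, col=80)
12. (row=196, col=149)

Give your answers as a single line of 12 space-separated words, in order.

(91,39): row=0b1011011, col=0b100111, row AND col = 0b11 = 3; 3 != 39 -> empty
(0,0): row=0b0, col=0b0, row AND col = 0b0 = 0; 0 == 0 -> filled
(148,136): row=0b10010100, col=0b10001000, row AND col = 0b10000000 = 128; 128 != 136 -> empty
(220,106): row=0b11011100, col=0b1101010, row AND col = 0b1001000 = 72; 72 != 106 -> empty
(199,193): row=0b11000111, col=0b11000001, row AND col = 0b11000001 = 193; 193 == 193 -> filled
(211,159): row=0b11010011, col=0b10011111, row AND col = 0b10010011 = 147; 147 != 159 -> empty
(81,59): row=0b1010001, col=0b111011, row AND col = 0b10001 = 17; 17 != 59 -> empty
(73,66): row=0b1001001, col=0b1000010, row AND col = 0b1000000 = 64; 64 != 66 -> empty
(72,25): row=0b1001000, col=0b11001, row AND col = 0b1000 = 8; 8 != 25 -> empty
(130,108): row=0b10000010, col=0b1101100, row AND col = 0b0 = 0; 0 != 108 -> empty
(115,80): row=0b1110011, col=0b1010000, row AND col = 0b1010000 = 80; 80 == 80 -> filled
(196,149): row=0b11000100, col=0b10010101, row AND col = 0b10000100 = 132; 132 != 149 -> empty

Answer: no yes no no yes no no no no no yes no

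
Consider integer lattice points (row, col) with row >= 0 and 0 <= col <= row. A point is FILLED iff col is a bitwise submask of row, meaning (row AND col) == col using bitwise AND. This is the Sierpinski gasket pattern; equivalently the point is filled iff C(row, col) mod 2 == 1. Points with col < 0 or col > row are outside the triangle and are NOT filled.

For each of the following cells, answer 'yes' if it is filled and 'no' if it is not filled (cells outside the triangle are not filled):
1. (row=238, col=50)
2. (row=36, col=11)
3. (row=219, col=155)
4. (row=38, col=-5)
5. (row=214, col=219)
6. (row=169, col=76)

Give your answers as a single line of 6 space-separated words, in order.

(238,50): row=0b11101110, col=0b110010, row AND col = 0b100010 = 34; 34 != 50 -> empty
(36,11): row=0b100100, col=0b1011, row AND col = 0b0 = 0; 0 != 11 -> empty
(219,155): row=0b11011011, col=0b10011011, row AND col = 0b10011011 = 155; 155 == 155 -> filled
(38,-5): col outside [0, 38] -> not filled
(214,219): col outside [0, 214] -> not filled
(169,76): row=0b10101001, col=0b1001100, row AND col = 0b1000 = 8; 8 != 76 -> empty

Answer: no no yes no no no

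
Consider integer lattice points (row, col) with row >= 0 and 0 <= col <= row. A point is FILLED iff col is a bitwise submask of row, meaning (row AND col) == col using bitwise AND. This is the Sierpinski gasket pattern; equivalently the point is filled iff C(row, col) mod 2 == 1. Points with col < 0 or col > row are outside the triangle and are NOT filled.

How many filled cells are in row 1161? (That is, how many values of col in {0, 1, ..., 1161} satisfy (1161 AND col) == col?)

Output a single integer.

Answer: 16

Derivation:
1161 in binary = 10010001001
popcount(1161) = number of 1-bits in 10010001001 = 4
A col c satisfies (1161 AND c) == c iff every set bit of c is also set in 1161; each of the 4 set bits of 1161 can independently be on or off in c.
count = 2^4 = 16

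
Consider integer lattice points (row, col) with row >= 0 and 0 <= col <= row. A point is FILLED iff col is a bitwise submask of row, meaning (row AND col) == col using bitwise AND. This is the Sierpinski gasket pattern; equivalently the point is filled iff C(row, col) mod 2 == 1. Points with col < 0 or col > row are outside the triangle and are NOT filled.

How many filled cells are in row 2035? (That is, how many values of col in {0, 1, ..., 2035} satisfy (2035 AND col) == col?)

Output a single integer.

2035 in binary = 11111110011
popcount(2035) = number of 1-bits in 11111110011 = 9
A col c satisfies (2035 AND c) == c iff every set bit of c is also set in 2035; each of the 9 set bits of 2035 can independently be on or off in c.
count = 2^9 = 512

Answer: 512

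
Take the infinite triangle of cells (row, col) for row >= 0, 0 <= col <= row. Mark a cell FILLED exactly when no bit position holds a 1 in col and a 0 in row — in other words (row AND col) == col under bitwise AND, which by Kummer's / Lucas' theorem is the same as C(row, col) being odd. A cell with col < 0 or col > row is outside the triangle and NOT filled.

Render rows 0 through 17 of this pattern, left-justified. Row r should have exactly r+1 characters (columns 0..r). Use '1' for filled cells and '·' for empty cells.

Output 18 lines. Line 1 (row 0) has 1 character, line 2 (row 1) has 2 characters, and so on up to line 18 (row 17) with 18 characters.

r0=0: 1
r1=1: 11
r2=10: 1·1
r3=11: 1111
r4=100: 1···1
r5=101: 11··11
r6=110: 1·1·1·1
r7=111: 11111111
r8=1000: 1·······1
r9=1001: 11······11
r10=1010: 1·1·····1·1
r11=1011: 1111····1111
r12=1100: 1···1···1···1
r13=1101: 11··11··11··11
r14=1110: 1·1·1·1·1·1·1·1
r15=1111: 1111111111111111
r16=10000: 1···············1
r17=10001: 11··············11

Answer: 1
11
1·1
1111
1···1
11··11
1·1·1·1
11111111
1·······1
11······11
1·1·····1·1
1111····1111
1···1···1···1
11··11··11··11
1·1·1·1·1·1·1·1
1111111111111111
1···············1
11··············11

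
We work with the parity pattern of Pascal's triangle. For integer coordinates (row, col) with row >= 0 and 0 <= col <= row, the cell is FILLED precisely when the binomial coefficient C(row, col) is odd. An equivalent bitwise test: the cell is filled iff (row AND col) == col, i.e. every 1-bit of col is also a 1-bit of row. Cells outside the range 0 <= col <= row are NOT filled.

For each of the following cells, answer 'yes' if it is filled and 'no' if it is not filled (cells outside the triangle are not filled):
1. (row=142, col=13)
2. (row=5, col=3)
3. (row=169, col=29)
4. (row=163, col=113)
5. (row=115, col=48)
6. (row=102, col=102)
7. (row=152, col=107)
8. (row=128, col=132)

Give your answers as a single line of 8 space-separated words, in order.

(142,13): row=0b10001110, col=0b1101, row AND col = 0b1100 = 12; 12 != 13 -> empty
(5,3): row=0b101, col=0b11, row AND col = 0b1 = 1; 1 != 3 -> empty
(169,29): row=0b10101001, col=0b11101, row AND col = 0b1001 = 9; 9 != 29 -> empty
(163,113): row=0b10100011, col=0b1110001, row AND col = 0b100001 = 33; 33 != 113 -> empty
(115,48): row=0b1110011, col=0b110000, row AND col = 0b110000 = 48; 48 == 48 -> filled
(102,102): row=0b1100110, col=0b1100110, row AND col = 0b1100110 = 102; 102 == 102 -> filled
(152,107): row=0b10011000, col=0b1101011, row AND col = 0b1000 = 8; 8 != 107 -> empty
(128,132): col outside [0, 128] -> not filled

Answer: no no no no yes yes no no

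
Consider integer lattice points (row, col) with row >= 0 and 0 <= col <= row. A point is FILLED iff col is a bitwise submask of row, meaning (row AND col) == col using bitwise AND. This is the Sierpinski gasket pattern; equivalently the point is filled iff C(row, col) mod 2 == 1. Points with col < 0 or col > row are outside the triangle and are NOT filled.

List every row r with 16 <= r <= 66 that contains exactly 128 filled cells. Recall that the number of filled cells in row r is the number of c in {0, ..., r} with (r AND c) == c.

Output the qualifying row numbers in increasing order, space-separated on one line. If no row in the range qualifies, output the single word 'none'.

Row r has 2^popcount(r) filled cells, so we need popcount(r) = log2(128) = 7.
Scan r = 16..66 and keep those with exactly 7 one-bits:
r=16=10000 popcount=1 -> skip
r=17=10001 popcount=2 -> skip
r=18=10010 popcount=2 -> skip
r=19=10011 popcount=3 -> skip
r=20=10100 popcount=2 -> skip
r=21=10101 popcount=3 -> skip
r=22=10110 popcount=3 -> skip
r=23=10111 popcount=4 -> skip
r=24=11000 popcount=2 -> skip
r=25=11001 popcount=3 -> skip
r=26=11010 popcount=3 -> skip
r=27=11011 popcount=4 -> skip
r=28=11100 popcount=3 -> skip
r=29=11101 popcount=4 -> skip
r=30=11110 popcount=4 -> skip
r=31=11111 popcount=5 -> skip
r=32=100000 popcount=1 -> skip
r=33=100001 popcount=2 -> skip
r=34=100010 popcount=2 -> skip
r=35=100011 popcount=3 -> skip
r=36=100100 popcount=2 -> skip
r=37=100101 popcount=3 -> skip
r=38=100110 popcount=3 -> skip
r=39=100111 popcount=4 -> skip
r=40=101000 popcount=2 -> skip
r=41=101001 popcount=3 -> skip
r=42=101010 popcount=3 -> skip
r=43=101011 popcount=4 -> skip
r=44=101100 popcount=3 -> skip
r=45=101101 popcount=4 -> skip
r=46=101110 popcount=4 -> skip
r=47=101111 popcount=5 -> skip
r=48=110000 popcount=2 -> skip
r=49=110001 popcount=3 -> skip
r=50=110010 popcount=3 -> skip
r=51=110011 popcount=4 -> skip
r=52=110100 popcount=3 -> skip
r=53=110101 popcount=4 -> skip
r=54=110110 popcount=4 -> skip
r=55=110111 popcount=5 -> skip
r=56=111000 popcount=3 -> skip
r=57=111001 popcount=4 -> skip
r=58=111010 popcount=4 -> skip
r=59=111011 popcount=5 -> skip
r=60=111100 popcount=4 -> skip
r=61=111101 popcount=5 -> skip
r=62=111110 popcount=5 -> skip
r=63=111111 popcount=6 -> skip
r=64=1000000 popcount=1 -> skip
r=65=1000001 popcount=2 -> skip
r=66=1000010 popcount=2 -> skip
Kept rows: none

Answer: none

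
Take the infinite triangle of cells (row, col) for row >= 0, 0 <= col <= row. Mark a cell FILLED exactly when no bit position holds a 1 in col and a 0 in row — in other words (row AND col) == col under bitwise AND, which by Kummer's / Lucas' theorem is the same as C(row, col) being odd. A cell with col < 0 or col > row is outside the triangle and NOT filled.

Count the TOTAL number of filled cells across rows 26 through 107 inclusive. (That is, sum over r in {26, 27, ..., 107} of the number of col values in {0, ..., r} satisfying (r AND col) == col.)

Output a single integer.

Answer: 1248

Derivation:
r26=11010 pc3: +8 =8
r27=11011 pc4: +16 =24
r28=11100 pc3: +8 =32
r29=11101 pc4: +16 =48
r30=11110 pc4: +16 =64
r31=11111 pc5: +32 =96
r32=100000 pc1: +2 =98
r33=100001 pc2: +4 =102
r34=100010 pc2: +4 =106
r35=100011 pc3: +8 =114
r36=100100 pc2: +4 =118
r37=100101 pc3: +8 =126
r38=100110 pc3: +8 =134
r39=100111 pc4: +16 =150
r40=101000 pc2: +4 =154
r41=101001 pc3: +8 =162
r42=101010 pc3: +8 =170
r43=101011 pc4: +16 =186
r44=101100 pc3: +8 =194
r45=101101 pc4: +16 =210
r46=101110 pc4: +16 =226
r47=101111 pc5: +32 =258
r48=110000 pc2: +4 =262
r49=110001 pc3: +8 =270
r50=110010 pc3: +8 =278
r51=110011 pc4: +16 =294
r52=110100 pc3: +8 =302
r53=110101 pc4: +16 =318
r54=110110 pc4: +16 =334
r55=110111 pc5: +32 =366
r56=111000 pc3: +8 =374
r57=111001 pc4: +16 =390
r58=111010 pc4: +16 =406
r59=111011 pc5: +32 =438
r60=111100 pc4: +16 =454
r61=111101 pc5: +32 =486
r62=111110 pc5: +32 =518
r63=111111 pc6: +64 =582
r64=1000000 pc1: +2 =584
r65=1000001 pc2: +4 =588
r66=1000010 pc2: +4 =592
r67=1000011 pc3: +8 =600
r68=1000100 pc2: +4 =604
r69=1000101 pc3: +8 =612
r70=1000110 pc3: +8 =620
r71=1000111 pc4: +16 =636
r72=1001000 pc2: +4 =640
r73=1001001 pc3: +8 =648
r74=1001010 pc3: +8 =656
r75=1001011 pc4: +16 =672
r76=1001100 pc3: +8 =680
r77=1001101 pc4: +16 =696
r78=1001110 pc4: +16 =712
r79=1001111 pc5: +32 =744
r80=1010000 pc2: +4 =748
r81=1010001 pc3: +8 =756
r82=1010010 pc3: +8 =764
r83=1010011 pc4: +16 =780
r84=1010100 pc3: +8 =788
r85=1010101 pc4: +16 =804
r86=1010110 pc4: +16 =820
r87=1010111 pc5: +32 =852
r88=1011000 pc3: +8 =860
r89=1011001 pc4: +16 =876
r90=1011010 pc4: +16 =892
r91=1011011 pc5: +32 =924
r92=1011100 pc4: +16 =940
r93=1011101 pc5: +32 =972
r94=1011110 pc5: +32 =1004
r95=1011111 pc6: +64 =1068
r96=1100000 pc2: +4 =1072
r97=1100001 pc3: +8 =1080
r98=1100010 pc3: +8 =1088
r99=1100011 pc4: +16 =1104
r100=1100100 pc3: +8 =1112
r101=1100101 pc4: +16 =1128
r102=1100110 pc4: +16 =1144
r103=1100111 pc5: +32 =1176
r104=1101000 pc3: +8 =1184
r105=1101001 pc4: +16 =1200
r106=1101010 pc4: +16 =1216
r107=1101011 pc5: +32 =1248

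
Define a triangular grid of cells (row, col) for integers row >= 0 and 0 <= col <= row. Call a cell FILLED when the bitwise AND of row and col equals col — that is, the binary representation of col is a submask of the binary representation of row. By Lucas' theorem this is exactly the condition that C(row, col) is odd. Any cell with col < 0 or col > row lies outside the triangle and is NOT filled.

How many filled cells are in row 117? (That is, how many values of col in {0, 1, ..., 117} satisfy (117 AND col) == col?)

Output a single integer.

117 in binary = 1110101
popcount(117) = number of 1-bits in 1110101 = 5
A col c satisfies (117 AND c) == c iff every set bit of c is also set in 117; each of the 5 set bits of 117 can independently be on or off in c.
count = 2^5 = 32

Answer: 32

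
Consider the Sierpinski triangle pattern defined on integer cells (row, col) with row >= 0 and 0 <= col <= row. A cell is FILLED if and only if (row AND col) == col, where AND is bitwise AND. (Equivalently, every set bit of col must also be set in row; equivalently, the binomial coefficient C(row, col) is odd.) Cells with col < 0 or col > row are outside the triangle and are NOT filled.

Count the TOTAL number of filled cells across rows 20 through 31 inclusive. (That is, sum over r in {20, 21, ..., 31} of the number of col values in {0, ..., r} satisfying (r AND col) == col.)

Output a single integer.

Answer: 144

Derivation:
r20=10100 pc2: +4 =4
r21=10101 pc3: +8 =12
r22=10110 pc3: +8 =20
r23=10111 pc4: +16 =36
r24=11000 pc2: +4 =40
r25=11001 pc3: +8 =48
r26=11010 pc3: +8 =56
r27=11011 pc4: +16 =72
r28=11100 pc3: +8 =80
r29=11101 pc4: +16 =96
r30=11110 pc4: +16 =112
r31=11111 pc5: +32 =144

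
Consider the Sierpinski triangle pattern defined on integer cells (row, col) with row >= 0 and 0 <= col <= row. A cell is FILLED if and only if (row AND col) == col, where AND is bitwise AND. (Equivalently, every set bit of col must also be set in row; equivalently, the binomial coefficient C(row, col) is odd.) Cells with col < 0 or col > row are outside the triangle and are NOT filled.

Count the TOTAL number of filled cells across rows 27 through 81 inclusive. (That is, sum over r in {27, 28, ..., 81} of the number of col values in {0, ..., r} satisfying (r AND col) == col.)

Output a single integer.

r27=11011 pc4: +16 =16
r28=11100 pc3: +8 =24
r29=11101 pc4: +16 =40
r30=11110 pc4: +16 =56
r31=11111 pc5: +32 =88
r32=100000 pc1: +2 =90
r33=100001 pc2: +4 =94
r34=100010 pc2: +4 =98
r35=100011 pc3: +8 =106
r36=100100 pc2: +4 =110
r37=100101 pc3: +8 =118
r38=100110 pc3: +8 =126
r39=100111 pc4: +16 =142
r40=101000 pc2: +4 =146
r41=101001 pc3: +8 =154
r42=101010 pc3: +8 =162
r43=101011 pc4: +16 =178
r44=101100 pc3: +8 =186
r45=101101 pc4: +16 =202
r46=101110 pc4: +16 =218
r47=101111 pc5: +32 =250
r48=110000 pc2: +4 =254
r49=110001 pc3: +8 =262
r50=110010 pc3: +8 =270
r51=110011 pc4: +16 =286
r52=110100 pc3: +8 =294
r53=110101 pc4: +16 =310
r54=110110 pc4: +16 =326
r55=110111 pc5: +32 =358
r56=111000 pc3: +8 =366
r57=111001 pc4: +16 =382
r58=111010 pc4: +16 =398
r59=111011 pc5: +32 =430
r60=111100 pc4: +16 =446
r61=111101 pc5: +32 =478
r62=111110 pc5: +32 =510
r63=111111 pc6: +64 =574
r64=1000000 pc1: +2 =576
r65=1000001 pc2: +4 =580
r66=1000010 pc2: +4 =584
r67=1000011 pc3: +8 =592
r68=1000100 pc2: +4 =596
r69=1000101 pc3: +8 =604
r70=1000110 pc3: +8 =612
r71=1000111 pc4: +16 =628
r72=1001000 pc2: +4 =632
r73=1001001 pc3: +8 =640
r74=1001010 pc3: +8 =648
r75=1001011 pc4: +16 =664
r76=1001100 pc3: +8 =672
r77=1001101 pc4: +16 =688
r78=1001110 pc4: +16 =704
r79=1001111 pc5: +32 =736
r80=1010000 pc2: +4 =740
r81=1010001 pc3: +8 =748

Answer: 748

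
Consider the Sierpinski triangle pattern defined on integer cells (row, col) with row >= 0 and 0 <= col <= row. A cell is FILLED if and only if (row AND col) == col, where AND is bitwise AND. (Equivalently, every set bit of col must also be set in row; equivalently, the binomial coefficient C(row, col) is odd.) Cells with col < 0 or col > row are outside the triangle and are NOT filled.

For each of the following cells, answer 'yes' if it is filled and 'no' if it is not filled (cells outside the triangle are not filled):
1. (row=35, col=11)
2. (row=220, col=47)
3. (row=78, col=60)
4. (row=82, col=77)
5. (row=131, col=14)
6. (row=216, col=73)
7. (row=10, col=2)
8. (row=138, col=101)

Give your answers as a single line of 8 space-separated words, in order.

(35,11): row=0b100011, col=0b1011, row AND col = 0b11 = 3; 3 != 11 -> empty
(220,47): row=0b11011100, col=0b101111, row AND col = 0b1100 = 12; 12 != 47 -> empty
(78,60): row=0b1001110, col=0b111100, row AND col = 0b1100 = 12; 12 != 60 -> empty
(82,77): row=0b1010010, col=0b1001101, row AND col = 0b1000000 = 64; 64 != 77 -> empty
(131,14): row=0b10000011, col=0b1110, row AND col = 0b10 = 2; 2 != 14 -> empty
(216,73): row=0b11011000, col=0b1001001, row AND col = 0b1001000 = 72; 72 != 73 -> empty
(10,2): row=0b1010, col=0b10, row AND col = 0b10 = 2; 2 == 2 -> filled
(138,101): row=0b10001010, col=0b1100101, row AND col = 0b0 = 0; 0 != 101 -> empty

Answer: no no no no no no yes no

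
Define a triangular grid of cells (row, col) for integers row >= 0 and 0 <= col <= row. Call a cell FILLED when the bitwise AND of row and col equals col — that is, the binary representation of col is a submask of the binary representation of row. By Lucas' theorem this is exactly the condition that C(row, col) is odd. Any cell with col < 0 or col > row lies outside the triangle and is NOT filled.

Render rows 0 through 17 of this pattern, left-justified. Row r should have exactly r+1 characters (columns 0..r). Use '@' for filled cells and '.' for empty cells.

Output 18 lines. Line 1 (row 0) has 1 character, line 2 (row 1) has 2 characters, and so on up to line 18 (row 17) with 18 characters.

r0=0: @
r1=1: @@
r2=10: @.@
r3=11: @@@@
r4=100: @...@
r5=101: @@..@@
r6=110: @.@.@.@
r7=111: @@@@@@@@
r8=1000: @.......@
r9=1001: @@......@@
r10=1010: @.@.....@.@
r11=1011: @@@@....@@@@
r12=1100: @...@...@...@
r13=1101: @@..@@..@@..@@
r14=1110: @.@.@.@.@.@.@.@
r15=1111: @@@@@@@@@@@@@@@@
r16=10000: @...............@
r17=10001: @@..............@@

Answer: @
@@
@.@
@@@@
@...@
@@..@@
@.@.@.@
@@@@@@@@
@.......@
@@......@@
@.@.....@.@
@@@@....@@@@
@...@...@...@
@@..@@..@@..@@
@.@.@.@.@.@.@.@
@@@@@@@@@@@@@@@@
@...............@
@@..............@@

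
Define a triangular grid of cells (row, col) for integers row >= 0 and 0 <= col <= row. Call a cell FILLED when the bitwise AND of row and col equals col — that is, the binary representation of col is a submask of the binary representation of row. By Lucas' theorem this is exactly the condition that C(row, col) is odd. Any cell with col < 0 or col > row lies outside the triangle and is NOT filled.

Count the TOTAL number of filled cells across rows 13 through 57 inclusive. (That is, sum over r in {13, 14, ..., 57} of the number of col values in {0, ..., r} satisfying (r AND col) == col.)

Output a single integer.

Answer: 488

Derivation:
r13=1101 pc3: +8 =8
r14=1110 pc3: +8 =16
r15=1111 pc4: +16 =32
r16=10000 pc1: +2 =34
r17=10001 pc2: +4 =38
r18=10010 pc2: +4 =42
r19=10011 pc3: +8 =50
r20=10100 pc2: +4 =54
r21=10101 pc3: +8 =62
r22=10110 pc3: +8 =70
r23=10111 pc4: +16 =86
r24=11000 pc2: +4 =90
r25=11001 pc3: +8 =98
r26=11010 pc3: +8 =106
r27=11011 pc4: +16 =122
r28=11100 pc3: +8 =130
r29=11101 pc4: +16 =146
r30=11110 pc4: +16 =162
r31=11111 pc5: +32 =194
r32=100000 pc1: +2 =196
r33=100001 pc2: +4 =200
r34=100010 pc2: +4 =204
r35=100011 pc3: +8 =212
r36=100100 pc2: +4 =216
r37=100101 pc3: +8 =224
r38=100110 pc3: +8 =232
r39=100111 pc4: +16 =248
r40=101000 pc2: +4 =252
r41=101001 pc3: +8 =260
r42=101010 pc3: +8 =268
r43=101011 pc4: +16 =284
r44=101100 pc3: +8 =292
r45=101101 pc4: +16 =308
r46=101110 pc4: +16 =324
r47=101111 pc5: +32 =356
r48=110000 pc2: +4 =360
r49=110001 pc3: +8 =368
r50=110010 pc3: +8 =376
r51=110011 pc4: +16 =392
r52=110100 pc3: +8 =400
r53=110101 pc4: +16 =416
r54=110110 pc4: +16 =432
r55=110111 pc5: +32 =464
r56=111000 pc3: +8 =472
r57=111001 pc4: +16 =488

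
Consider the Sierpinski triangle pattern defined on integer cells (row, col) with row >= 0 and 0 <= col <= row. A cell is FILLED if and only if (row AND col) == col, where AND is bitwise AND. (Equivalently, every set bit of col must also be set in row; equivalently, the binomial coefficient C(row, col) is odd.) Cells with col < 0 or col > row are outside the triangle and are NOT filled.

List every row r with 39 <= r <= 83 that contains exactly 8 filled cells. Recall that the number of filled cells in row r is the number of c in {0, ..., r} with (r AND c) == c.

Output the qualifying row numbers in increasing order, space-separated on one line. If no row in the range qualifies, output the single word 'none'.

Row r has 2^popcount(r) filled cells, so we need popcount(r) = log2(8) = 3.
Scan r = 39..83 and keep those with exactly 3 one-bits:
r=39=100111 popcount=4 -> skip
r=40=101000 popcount=2 -> skip
r=41=101001 popcount=3 -> KEEP
r=42=101010 popcount=3 -> KEEP
r=43=101011 popcount=4 -> skip
r=44=101100 popcount=3 -> KEEP
r=45=101101 popcount=4 -> skip
r=46=101110 popcount=4 -> skip
r=47=101111 popcount=5 -> skip
r=48=110000 popcount=2 -> skip
r=49=110001 popcount=3 -> KEEP
r=50=110010 popcount=3 -> KEEP
r=51=110011 popcount=4 -> skip
r=52=110100 popcount=3 -> KEEP
r=53=110101 popcount=4 -> skip
r=54=110110 popcount=4 -> skip
r=55=110111 popcount=5 -> skip
r=56=111000 popcount=3 -> KEEP
r=57=111001 popcount=4 -> skip
r=58=111010 popcount=4 -> skip
r=59=111011 popcount=5 -> skip
r=60=111100 popcount=4 -> skip
r=61=111101 popcount=5 -> skip
r=62=111110 popcount=5 -> skip
r=63=111111 popcount=6 -> skip
r=64=1000000 popcount=1 -> skip
r=65=1000001 popcount=2 -> skip
r=66=1000010 popcount=2 -> skip
r=67=1000011 popcount=3 -> KEEP
r=68=1000100 popcount=2 -> skip
r=69=1000101 popcount=3 -> KEEP
r=70=1000110 popcount=3 -> KEEP
r=71=1000111 popcount=4 -> skip
r=72=1001000 popcount=2 -> skip
r=73=1001001 popcount=3 -> KEEP
r=74=1001010 popcount=3 -> KEEP
r=75=1001011 popcount=4 -> skip
r=76=1001100 popcount=3 -> KEEP
r=77=1001101 popcount=4 -> skip
r=78=1001110 popcount=4 -> skip
r=79=1001111 popcount=5 -> skip
r=80=1010000 popcount=2 -> skip
r=81=1010001 popcount=3 -> KEEP
r=82=1010010 popcount=3 -> KEEP
r=83=1010011 popcount=4 -> skip
Kept rows: 41 42 44 49 50 52 56 67 69 70 73 74 76 81 82

Answer: 41 42 44 49 50 52 56 67 69 70 73 74 76 81 82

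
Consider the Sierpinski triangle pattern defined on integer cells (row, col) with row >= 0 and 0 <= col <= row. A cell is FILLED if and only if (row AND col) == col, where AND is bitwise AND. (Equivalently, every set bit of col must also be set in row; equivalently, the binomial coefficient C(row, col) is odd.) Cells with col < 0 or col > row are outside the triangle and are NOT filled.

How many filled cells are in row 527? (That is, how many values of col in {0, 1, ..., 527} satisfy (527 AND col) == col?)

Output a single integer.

527 in binary = 1000001111
popcount(527) = number of 1-bits in 1000001111 = 5
A col c satisfies (527 AND c) == c iff every set bit of c is also set in 527; each of the 5 set bits of 527 can independently be on or off in c.
count = 2^5 = 32

Answer: 32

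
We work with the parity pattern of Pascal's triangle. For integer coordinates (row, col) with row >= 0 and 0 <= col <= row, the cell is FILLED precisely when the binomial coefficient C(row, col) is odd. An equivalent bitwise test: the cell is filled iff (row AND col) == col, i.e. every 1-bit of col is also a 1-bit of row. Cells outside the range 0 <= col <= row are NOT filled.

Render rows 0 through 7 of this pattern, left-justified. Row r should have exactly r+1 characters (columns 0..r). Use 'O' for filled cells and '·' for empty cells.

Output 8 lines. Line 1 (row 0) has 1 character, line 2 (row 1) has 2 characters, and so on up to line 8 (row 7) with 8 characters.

Answer: O
OO
O·O
OOOO
O···O
OO··OO
O·O·O·O
OOOOOOOO

Derivation:
r0=0: O
r1=1: OO
r2=10: O·O
r3=11: OOOO
r4=100: O···O
r5=101: OO··OO
r6=110: O·O·O·O
r7=111: OOOOOOOO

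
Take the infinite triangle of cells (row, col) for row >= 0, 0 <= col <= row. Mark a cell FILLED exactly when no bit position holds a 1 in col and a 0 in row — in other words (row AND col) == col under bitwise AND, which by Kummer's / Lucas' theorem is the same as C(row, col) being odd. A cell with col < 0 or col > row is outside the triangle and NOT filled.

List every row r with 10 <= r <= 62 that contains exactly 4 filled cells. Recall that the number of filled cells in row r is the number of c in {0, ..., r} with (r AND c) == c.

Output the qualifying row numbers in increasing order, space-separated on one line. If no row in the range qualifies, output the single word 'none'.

Answer: 10 12 17 18 20 24 33 34 36 40 48

Derivation:
Row r has 2^popcount(r) filled cells, so we need popcount(r) = log2(4) = 2.
Scan r = 10..62 and keep those with exactly 2 one-bits:
r=10=1010 popcount=2 -> KEEP
r=11=1011 popcount=3 -> skip
r=12=1100 popcount=2 -> KEEP
r=13=1101 popcount=3 -> skip
r=14=1110 popcount=3 -> skip
r=15=1111 popcount=4 -> skip
r=16=10000 popcount=1 -> skip
r=17=10001 popcount=2 -> KEEP
r=18=10010 popcount=2 -> KEEP
r=19=10011 popcount=3 -> skip
r=20=10100 popcount=2 -> KEEP
r=21=10101 popcount=3 -> skip
r=22=10110 popcount=3 -> skip
r=23=10111 popcount=4 -> skip
r=24=11000 popcount=2 -> KEEP
r=25=11001 popcount=3 -> skip
r=26=11010 popcount=3 -> skip
r=27=11011 popcount=4 -> skip
r=28=11100 popcount=3 -> skip
r=29=11101 popcount=4 -> skip
r=30=11110 popcount=4 -> skip
r=31=11111 popcount=5 -> skip
r=32=100000 popcount=1 -> skip
r=33=100001 popcount=2 -> KEEP
r=34=100010 popcount=2 -> KEEP
r=35=100011 popcount=3 -> skip
r=36=100100 popcount=2 -> KEEP
r=37=100101 popcount=3 -> skip
r=38=100110 popcount=3 -> skip
r=39=100111 popcount=4 -> skip
r=40=101000 popcount=2 -> KEEP
r=41=101001 popcount=3 -> skip
r=42=101010 popcount=3 -> skip
r=43=101011 popcount=4 -> skip
r=44=101100 popcount=3 -> skip
r=45=101101 popcount=4 -> skip
r=46=101110 popcount=4 -> skip
r=47=101111 popcount=5 -> skip
r=48=110000 popcount=2 -> KEEP
r=49=110001 popcount=3 -> skip
r=50=110010 popcount=3 -> skip
r=51=110011 popcount=4 -> skip
r=52=110100 popcount=3 -> skip
r=53=110101 popcount=4 -> skip
r=54=110110 popcount=4 -> skip
r=55=110111 popcount=5 -> skip
r=56=111000 popcount=3 -> skip
r=57=111001 popcount=4 -> skip
r=58=111010 popcount=4 -> skip
r=59=111011 popcount=5 -> skip
r=60=111100 popcount=4 -> skip
r=61=111101 popcount=5 -> skip
r=62=111110 popcount=5 -> skip
Kept rows: 10 12 17 18 20 24 33 34 36 40 48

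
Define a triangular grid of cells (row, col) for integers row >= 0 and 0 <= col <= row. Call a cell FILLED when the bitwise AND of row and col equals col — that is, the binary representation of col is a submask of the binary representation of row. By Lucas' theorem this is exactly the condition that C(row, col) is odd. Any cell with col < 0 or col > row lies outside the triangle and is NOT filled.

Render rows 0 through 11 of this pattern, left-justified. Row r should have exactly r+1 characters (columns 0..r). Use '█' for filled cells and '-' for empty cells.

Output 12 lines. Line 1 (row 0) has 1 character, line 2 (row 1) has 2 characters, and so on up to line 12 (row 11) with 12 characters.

r0=0: █
r1=1: ██
r2=10: █-█
r3=11: ████
r4=100: █---█
r5=101: ██--██
r6=110: █-█-█-█
r7=111: ████████
r8=1000: █-------█
r9=1001: ██------██
r10=1010: █-█-----█-█
r11=1011: ████----████

Answer: █
██
█-█
████
█---█
██--██
█-█-█-█
████████
█-------█
██------██
█-█-----█-█
████----████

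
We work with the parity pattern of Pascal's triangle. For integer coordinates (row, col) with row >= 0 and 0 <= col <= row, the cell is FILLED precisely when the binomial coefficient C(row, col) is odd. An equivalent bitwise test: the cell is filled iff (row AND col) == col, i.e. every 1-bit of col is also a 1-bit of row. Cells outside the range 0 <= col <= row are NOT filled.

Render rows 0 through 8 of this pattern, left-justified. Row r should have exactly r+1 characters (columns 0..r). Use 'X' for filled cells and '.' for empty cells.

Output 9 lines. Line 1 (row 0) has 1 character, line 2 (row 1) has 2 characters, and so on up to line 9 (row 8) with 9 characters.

Answer: X
XX
X.X
XXXX
X...X
XX..XX
X.X.X.X
XXXXXXXX
X.......X

Derivation:
r0=0: X
r1=1: XX
r2=10: X.X
r3=11: XXXX
r4=100: X...X
r5=101: XX..XX
r6=110: X.X.X.X
r7=111: XXXXXXXX
r8=1000: X.......X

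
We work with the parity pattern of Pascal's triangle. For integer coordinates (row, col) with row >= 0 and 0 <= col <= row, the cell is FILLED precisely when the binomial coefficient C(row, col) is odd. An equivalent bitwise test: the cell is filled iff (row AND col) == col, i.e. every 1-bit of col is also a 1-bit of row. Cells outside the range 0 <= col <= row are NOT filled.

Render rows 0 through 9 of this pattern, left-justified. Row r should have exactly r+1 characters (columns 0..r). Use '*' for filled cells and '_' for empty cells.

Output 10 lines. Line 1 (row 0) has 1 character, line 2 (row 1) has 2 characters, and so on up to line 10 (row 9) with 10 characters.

r0=0: *
r1=1: **
r2=10: *_*
r3=11: ****
r4=100: *___*
r5=101: **__**
r6=110: *_*_*_*
r7=111: ********
r8=1000: *_______*
r9=1001: **______**

Answer: *
**
*_*
****
*___*
**__**
*_*_*_*
********
*_______*
**______**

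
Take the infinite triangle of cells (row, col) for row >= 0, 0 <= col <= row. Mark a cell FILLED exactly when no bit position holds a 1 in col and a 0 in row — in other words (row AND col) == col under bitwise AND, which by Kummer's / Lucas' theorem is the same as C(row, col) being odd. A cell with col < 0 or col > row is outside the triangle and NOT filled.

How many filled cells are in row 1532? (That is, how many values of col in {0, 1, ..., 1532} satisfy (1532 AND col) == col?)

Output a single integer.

Answer: 256

Derivation:
1532 in binary = 10111111100
popcount(1532) = number of 1-bits in 10111111100 = 8
A col c satisfies (1532 AND c) == c iff every set bit of c is also set in 1532; each of the 8 set bits of 1532 can independently be on or off in c.
count = 2^8 = 256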